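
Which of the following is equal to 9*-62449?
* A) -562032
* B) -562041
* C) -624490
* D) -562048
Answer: B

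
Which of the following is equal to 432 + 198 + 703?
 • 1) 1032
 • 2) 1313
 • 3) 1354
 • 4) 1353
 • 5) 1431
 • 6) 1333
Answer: 6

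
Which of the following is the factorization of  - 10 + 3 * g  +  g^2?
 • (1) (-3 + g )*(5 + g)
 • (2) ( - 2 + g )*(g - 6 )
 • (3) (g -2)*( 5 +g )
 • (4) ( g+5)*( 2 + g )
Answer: 3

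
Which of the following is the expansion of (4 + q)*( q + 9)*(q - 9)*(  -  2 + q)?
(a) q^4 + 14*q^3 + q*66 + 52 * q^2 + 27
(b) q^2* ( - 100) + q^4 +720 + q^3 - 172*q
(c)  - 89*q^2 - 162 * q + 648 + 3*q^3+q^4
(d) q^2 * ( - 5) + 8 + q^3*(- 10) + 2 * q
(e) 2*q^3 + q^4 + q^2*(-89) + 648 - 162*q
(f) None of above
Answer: e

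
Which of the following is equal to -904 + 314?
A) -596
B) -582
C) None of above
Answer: C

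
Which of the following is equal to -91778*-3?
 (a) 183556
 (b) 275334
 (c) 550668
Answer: b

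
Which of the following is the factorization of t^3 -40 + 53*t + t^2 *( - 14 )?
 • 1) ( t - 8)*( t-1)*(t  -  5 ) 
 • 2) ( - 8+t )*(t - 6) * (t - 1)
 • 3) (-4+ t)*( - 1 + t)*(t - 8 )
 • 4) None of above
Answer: 1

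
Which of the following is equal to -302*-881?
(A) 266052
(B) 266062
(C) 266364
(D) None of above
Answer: B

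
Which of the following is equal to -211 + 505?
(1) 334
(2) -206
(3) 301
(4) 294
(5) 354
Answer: 4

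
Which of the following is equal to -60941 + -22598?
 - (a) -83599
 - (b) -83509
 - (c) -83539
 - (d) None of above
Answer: c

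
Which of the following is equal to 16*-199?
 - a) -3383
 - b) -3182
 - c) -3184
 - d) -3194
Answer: c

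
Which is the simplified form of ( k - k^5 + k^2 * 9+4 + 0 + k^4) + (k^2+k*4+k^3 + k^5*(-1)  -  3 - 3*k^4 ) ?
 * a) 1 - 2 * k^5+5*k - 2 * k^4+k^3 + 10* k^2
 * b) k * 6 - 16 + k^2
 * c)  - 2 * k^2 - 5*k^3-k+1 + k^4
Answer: a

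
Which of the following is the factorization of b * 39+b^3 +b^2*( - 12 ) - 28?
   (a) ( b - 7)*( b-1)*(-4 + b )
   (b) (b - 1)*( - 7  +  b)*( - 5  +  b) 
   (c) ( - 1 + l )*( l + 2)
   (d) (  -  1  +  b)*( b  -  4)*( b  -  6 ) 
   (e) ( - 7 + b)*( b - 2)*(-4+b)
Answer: a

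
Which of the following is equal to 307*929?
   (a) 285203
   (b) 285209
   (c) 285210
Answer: a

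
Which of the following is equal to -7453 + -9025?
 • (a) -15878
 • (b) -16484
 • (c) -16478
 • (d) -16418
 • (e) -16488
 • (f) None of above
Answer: c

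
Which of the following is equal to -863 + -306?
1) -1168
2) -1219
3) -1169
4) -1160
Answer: 3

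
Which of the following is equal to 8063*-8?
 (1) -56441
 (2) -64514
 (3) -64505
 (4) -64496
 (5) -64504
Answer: 5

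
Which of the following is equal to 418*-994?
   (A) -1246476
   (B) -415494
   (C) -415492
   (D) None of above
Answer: C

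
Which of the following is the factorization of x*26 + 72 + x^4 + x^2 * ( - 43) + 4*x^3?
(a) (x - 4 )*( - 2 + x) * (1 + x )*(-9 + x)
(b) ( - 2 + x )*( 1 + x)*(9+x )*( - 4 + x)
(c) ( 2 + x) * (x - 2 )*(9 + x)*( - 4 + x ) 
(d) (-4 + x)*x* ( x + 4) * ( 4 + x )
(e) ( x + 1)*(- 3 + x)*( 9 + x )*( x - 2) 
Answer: b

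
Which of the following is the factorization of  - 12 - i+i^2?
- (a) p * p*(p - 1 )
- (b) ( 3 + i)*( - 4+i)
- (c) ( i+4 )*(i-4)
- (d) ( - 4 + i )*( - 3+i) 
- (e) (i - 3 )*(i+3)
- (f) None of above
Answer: b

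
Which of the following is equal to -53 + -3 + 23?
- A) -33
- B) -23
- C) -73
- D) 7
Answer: A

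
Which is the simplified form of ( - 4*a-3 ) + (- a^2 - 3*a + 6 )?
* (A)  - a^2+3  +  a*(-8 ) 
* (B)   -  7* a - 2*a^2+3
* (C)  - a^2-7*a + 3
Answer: C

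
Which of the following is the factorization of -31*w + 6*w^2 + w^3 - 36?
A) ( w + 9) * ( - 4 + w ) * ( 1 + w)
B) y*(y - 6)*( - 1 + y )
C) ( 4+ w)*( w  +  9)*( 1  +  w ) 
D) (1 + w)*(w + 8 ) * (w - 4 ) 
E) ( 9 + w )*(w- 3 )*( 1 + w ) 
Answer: A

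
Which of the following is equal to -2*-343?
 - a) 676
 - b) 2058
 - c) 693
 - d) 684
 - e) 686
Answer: e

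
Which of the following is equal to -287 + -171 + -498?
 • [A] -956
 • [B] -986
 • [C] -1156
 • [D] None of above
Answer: A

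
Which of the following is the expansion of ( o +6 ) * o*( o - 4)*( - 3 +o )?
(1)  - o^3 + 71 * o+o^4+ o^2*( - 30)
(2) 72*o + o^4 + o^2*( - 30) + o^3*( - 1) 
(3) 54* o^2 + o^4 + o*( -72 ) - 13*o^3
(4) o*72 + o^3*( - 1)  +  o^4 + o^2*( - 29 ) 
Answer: 2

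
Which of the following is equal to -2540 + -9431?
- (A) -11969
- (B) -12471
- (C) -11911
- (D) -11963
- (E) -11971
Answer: E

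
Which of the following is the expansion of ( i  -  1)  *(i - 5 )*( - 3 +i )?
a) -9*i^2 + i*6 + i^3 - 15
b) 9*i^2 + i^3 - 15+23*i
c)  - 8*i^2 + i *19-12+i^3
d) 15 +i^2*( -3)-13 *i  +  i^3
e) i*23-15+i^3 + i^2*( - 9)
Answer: e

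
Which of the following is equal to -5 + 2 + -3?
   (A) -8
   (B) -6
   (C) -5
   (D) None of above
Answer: B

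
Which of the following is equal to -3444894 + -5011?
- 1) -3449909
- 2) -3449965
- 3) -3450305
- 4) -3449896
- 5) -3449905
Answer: 5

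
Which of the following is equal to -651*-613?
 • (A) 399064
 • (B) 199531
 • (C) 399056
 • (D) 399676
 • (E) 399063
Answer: E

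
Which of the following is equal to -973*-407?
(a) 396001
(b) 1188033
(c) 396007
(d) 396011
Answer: d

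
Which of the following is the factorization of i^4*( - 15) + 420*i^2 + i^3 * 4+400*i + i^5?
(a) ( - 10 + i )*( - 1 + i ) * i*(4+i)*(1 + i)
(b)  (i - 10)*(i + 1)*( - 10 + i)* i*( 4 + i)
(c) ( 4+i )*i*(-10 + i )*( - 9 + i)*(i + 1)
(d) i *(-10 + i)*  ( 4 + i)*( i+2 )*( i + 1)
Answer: b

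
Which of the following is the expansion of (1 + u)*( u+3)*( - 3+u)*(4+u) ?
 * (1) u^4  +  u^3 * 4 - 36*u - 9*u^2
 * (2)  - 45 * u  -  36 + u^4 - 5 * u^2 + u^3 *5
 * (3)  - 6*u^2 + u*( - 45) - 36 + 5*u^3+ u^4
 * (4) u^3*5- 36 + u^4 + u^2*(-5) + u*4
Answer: 2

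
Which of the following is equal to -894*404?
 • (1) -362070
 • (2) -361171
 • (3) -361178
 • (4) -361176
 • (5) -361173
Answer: 4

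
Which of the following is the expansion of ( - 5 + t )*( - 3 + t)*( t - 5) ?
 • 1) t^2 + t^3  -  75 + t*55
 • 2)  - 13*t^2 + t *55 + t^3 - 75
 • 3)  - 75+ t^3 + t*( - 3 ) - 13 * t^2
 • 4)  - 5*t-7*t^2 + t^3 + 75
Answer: 2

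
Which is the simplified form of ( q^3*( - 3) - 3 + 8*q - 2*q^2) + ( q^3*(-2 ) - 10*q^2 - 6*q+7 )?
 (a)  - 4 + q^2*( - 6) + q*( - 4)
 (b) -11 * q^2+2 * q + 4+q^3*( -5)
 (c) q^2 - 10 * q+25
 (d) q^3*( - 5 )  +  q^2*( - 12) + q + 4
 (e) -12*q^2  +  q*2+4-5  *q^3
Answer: e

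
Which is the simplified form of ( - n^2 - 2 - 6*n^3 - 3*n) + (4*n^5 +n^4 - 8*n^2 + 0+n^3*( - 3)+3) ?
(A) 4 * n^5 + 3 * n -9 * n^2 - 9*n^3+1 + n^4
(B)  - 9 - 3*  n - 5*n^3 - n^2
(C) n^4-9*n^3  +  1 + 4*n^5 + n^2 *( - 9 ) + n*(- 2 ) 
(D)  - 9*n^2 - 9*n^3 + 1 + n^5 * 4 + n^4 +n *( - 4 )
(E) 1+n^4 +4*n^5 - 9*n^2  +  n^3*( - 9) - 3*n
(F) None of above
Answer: E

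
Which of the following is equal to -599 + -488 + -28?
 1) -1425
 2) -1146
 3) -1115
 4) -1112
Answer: 3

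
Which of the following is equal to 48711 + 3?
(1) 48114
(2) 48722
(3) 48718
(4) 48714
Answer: 4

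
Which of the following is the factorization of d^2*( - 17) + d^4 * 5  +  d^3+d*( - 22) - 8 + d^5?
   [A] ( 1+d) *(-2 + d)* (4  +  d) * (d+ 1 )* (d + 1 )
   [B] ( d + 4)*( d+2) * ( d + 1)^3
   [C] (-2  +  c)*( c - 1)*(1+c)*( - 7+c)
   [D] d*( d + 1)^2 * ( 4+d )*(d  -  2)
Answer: A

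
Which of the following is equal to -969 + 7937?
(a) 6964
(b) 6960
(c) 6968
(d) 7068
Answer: c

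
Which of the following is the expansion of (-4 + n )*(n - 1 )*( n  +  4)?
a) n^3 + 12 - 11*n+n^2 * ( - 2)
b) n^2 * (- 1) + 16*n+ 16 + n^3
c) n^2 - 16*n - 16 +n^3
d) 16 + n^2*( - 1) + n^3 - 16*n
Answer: d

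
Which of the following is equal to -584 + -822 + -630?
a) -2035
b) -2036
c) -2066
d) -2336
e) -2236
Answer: b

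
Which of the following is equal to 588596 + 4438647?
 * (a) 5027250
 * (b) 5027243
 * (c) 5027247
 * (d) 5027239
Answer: b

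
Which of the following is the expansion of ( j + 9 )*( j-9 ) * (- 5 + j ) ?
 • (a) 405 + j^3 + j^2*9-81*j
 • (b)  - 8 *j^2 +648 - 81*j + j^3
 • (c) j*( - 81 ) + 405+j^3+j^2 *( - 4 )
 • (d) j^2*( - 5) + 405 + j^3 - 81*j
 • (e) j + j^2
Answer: d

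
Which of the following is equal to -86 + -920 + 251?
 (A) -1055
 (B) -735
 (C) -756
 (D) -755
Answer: D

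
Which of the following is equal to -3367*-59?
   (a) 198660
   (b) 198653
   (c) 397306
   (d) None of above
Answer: b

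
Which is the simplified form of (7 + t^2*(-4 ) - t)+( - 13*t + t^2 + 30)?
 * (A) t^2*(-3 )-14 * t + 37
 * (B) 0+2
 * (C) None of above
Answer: A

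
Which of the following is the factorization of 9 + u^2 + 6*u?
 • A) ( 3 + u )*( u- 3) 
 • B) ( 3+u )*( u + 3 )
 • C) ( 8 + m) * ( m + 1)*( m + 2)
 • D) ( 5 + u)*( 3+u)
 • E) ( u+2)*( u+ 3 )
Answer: B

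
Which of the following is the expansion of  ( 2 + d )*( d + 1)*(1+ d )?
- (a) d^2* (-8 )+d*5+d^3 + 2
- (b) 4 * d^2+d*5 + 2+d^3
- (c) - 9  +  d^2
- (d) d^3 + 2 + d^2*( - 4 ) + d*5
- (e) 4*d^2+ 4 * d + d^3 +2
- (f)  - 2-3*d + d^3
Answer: b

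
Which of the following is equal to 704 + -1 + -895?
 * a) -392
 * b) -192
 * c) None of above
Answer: b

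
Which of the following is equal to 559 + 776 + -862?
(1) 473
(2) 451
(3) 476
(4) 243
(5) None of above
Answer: 1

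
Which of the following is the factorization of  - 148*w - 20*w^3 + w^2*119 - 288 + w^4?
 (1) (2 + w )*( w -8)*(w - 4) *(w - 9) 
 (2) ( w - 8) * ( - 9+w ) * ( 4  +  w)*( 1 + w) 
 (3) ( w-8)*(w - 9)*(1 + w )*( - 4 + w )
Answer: 3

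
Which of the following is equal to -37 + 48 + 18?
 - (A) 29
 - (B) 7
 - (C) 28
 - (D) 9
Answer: A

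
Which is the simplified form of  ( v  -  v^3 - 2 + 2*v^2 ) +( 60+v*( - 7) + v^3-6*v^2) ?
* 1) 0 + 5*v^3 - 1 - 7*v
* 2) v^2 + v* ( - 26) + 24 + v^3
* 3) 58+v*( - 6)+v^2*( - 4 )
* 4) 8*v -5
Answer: 3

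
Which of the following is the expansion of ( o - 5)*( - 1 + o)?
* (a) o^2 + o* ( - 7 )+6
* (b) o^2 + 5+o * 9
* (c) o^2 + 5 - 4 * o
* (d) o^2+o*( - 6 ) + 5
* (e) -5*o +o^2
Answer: d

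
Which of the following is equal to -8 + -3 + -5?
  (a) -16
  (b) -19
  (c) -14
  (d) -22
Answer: a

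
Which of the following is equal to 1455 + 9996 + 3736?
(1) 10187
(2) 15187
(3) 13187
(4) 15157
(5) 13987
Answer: 2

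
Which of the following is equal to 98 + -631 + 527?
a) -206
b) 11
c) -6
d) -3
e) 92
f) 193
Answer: c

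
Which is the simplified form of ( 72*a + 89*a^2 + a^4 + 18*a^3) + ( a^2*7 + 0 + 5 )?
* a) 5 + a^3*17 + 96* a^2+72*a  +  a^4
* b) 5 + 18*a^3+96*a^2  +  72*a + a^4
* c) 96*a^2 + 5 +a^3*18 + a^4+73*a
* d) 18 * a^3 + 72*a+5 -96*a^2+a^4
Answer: b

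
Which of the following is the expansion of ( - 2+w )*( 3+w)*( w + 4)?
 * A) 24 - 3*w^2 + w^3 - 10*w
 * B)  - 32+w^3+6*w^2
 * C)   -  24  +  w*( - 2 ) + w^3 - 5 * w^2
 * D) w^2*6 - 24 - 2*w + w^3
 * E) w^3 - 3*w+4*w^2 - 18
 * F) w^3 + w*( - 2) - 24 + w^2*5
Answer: F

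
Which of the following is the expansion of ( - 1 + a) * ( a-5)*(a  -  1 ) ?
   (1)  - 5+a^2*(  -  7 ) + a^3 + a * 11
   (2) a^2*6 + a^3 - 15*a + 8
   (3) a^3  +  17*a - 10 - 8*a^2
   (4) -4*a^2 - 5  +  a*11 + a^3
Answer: 1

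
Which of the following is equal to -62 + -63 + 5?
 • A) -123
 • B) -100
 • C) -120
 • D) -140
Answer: C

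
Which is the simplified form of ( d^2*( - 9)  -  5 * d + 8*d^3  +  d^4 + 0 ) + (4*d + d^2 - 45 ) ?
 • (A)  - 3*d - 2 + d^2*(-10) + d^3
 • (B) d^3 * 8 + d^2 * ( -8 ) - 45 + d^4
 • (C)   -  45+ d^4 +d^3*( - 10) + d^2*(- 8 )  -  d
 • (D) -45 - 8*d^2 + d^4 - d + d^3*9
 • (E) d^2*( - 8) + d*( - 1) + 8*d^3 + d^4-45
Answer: E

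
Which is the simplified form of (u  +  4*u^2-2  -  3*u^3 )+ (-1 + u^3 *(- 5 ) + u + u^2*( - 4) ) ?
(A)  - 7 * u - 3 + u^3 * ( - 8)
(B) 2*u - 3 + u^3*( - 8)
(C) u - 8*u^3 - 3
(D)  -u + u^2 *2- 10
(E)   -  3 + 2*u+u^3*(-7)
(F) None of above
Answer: B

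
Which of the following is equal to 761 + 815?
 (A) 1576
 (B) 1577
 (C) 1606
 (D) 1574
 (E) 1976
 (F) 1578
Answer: A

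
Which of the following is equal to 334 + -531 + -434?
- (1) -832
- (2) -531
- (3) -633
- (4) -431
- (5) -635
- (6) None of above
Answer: 6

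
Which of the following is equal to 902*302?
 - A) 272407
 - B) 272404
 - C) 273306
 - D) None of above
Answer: B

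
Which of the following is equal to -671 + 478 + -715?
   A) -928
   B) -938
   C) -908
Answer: C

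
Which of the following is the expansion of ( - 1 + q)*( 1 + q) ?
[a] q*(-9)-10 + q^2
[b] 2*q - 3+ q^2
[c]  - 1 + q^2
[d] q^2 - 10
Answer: c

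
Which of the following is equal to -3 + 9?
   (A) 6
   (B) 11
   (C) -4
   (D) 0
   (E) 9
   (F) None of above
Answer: A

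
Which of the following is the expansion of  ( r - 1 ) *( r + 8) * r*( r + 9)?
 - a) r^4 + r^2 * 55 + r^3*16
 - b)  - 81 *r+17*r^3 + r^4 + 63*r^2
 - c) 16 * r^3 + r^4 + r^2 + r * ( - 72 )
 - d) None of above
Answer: d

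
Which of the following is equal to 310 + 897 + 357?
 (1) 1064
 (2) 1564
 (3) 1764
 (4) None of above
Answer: 2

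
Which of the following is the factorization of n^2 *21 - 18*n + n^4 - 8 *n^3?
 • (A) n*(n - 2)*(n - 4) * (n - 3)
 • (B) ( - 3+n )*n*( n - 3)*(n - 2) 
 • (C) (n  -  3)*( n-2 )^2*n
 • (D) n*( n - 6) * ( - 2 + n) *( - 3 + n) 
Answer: B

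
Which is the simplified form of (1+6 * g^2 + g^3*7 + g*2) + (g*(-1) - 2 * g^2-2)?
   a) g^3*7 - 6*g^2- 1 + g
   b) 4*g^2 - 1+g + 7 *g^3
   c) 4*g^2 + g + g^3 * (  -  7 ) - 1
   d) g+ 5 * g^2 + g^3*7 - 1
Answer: b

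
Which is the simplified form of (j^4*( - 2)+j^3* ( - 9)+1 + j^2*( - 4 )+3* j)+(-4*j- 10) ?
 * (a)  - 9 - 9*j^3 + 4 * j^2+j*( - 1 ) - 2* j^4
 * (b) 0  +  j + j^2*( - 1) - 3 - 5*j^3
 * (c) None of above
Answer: c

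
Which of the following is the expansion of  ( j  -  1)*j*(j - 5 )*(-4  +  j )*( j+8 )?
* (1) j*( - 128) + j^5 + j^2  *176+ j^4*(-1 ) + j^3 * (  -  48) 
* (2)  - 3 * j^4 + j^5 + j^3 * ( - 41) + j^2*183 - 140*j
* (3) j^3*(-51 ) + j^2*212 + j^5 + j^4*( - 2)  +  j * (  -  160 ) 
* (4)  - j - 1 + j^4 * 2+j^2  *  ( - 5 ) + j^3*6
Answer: 3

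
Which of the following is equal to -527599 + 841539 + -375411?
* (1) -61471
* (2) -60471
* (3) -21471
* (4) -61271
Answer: 1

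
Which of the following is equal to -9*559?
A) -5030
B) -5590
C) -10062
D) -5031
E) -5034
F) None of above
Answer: D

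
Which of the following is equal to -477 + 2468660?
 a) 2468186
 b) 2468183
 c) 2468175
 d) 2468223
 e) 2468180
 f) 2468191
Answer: b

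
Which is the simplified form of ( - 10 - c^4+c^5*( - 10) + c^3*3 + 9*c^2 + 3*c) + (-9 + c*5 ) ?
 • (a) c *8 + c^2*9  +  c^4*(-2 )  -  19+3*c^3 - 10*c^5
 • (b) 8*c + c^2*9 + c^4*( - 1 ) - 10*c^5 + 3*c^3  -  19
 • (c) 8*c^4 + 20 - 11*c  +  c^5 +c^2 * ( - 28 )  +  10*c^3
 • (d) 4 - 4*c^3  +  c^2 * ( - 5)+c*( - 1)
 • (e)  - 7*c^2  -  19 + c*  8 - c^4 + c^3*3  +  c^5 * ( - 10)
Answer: b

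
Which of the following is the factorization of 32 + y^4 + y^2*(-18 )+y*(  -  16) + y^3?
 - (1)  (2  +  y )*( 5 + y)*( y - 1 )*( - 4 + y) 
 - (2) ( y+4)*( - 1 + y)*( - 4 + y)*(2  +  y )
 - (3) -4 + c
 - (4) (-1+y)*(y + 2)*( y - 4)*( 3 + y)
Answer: 2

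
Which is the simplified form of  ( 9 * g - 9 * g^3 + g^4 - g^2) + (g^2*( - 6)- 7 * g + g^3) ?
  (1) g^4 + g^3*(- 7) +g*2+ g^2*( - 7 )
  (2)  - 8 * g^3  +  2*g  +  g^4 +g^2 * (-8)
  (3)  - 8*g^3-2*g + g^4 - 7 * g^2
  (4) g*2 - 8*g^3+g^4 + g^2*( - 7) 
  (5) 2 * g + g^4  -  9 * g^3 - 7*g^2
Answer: 4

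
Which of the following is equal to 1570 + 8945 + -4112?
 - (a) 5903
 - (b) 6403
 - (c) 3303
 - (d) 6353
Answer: b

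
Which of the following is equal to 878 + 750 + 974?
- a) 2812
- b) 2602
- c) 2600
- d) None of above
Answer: b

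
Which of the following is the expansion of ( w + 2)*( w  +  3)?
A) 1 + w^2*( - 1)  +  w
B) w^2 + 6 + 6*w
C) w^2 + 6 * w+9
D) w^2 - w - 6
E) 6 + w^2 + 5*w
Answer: E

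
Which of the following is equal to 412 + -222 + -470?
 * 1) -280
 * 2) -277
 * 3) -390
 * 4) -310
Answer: 1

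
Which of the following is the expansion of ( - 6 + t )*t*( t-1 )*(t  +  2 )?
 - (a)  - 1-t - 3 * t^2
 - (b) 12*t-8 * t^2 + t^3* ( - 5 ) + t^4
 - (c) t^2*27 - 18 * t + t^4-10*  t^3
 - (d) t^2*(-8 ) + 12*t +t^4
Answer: b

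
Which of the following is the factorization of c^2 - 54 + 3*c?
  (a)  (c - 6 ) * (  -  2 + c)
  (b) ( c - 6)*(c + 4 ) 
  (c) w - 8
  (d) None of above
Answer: d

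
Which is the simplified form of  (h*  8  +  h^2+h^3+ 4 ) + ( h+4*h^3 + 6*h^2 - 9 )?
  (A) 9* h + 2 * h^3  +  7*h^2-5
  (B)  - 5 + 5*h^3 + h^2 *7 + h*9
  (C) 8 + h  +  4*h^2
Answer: B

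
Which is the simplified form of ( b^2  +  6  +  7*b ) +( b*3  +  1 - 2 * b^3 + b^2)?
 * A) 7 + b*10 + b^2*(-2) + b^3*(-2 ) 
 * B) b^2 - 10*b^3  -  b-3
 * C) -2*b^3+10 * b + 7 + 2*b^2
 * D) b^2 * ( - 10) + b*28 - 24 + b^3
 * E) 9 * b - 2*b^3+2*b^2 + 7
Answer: C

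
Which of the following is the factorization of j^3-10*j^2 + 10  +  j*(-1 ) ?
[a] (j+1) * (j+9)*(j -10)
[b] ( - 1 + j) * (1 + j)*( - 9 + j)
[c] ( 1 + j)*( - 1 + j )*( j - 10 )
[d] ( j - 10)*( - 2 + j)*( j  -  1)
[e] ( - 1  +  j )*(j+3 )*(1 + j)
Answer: c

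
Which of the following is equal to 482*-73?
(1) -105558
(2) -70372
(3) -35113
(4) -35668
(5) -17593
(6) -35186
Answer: 6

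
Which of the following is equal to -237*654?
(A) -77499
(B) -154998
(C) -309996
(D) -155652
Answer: B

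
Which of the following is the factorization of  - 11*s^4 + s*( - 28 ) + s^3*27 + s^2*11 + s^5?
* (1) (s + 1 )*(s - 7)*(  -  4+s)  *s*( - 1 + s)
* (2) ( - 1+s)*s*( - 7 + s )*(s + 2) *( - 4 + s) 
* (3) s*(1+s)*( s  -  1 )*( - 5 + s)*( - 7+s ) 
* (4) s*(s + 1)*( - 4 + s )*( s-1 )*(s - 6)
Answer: 1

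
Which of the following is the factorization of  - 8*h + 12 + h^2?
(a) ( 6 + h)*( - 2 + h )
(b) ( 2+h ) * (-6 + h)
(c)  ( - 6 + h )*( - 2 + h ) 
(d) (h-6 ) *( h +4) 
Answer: c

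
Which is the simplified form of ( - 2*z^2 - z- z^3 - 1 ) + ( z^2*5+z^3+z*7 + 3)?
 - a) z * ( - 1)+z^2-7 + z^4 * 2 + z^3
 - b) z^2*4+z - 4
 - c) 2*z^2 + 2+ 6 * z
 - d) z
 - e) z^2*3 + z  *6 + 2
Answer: e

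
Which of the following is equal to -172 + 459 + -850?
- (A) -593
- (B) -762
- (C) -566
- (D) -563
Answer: D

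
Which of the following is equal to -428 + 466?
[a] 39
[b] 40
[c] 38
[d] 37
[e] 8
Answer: c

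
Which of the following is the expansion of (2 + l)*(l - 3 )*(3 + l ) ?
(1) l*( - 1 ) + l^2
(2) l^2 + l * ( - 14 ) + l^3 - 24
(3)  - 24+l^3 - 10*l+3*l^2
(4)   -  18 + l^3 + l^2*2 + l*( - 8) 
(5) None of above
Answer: 5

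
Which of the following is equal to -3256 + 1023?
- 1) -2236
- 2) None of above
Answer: 2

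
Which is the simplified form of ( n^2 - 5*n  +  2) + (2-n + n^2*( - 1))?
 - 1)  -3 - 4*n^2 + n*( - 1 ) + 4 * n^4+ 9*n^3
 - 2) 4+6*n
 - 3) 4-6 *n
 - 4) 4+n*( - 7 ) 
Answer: 3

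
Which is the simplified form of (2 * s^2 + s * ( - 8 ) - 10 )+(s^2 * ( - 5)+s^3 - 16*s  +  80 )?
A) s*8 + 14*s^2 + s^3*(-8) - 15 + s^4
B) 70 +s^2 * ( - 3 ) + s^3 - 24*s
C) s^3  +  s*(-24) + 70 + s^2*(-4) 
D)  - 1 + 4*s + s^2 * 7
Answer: B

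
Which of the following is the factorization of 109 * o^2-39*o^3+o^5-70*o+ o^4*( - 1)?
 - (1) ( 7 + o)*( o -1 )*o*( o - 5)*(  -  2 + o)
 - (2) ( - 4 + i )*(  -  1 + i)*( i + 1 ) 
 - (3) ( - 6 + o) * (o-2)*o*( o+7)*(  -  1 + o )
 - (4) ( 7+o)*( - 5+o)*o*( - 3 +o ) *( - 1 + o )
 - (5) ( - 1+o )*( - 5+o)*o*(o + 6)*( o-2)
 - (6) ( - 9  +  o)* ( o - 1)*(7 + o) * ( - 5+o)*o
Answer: 1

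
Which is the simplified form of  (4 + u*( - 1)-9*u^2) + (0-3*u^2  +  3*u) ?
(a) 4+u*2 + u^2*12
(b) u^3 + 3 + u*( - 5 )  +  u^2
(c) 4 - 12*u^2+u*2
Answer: c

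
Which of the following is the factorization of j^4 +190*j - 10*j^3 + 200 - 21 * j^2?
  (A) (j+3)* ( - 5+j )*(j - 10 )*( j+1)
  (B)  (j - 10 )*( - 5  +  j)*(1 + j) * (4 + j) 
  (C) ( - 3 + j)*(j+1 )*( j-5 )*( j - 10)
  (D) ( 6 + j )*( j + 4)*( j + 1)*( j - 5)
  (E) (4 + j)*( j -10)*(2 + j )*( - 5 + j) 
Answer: B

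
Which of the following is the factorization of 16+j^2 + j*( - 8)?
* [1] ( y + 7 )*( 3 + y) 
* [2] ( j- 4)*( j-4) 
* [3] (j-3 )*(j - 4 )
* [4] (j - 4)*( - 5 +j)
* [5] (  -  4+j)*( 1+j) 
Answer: 2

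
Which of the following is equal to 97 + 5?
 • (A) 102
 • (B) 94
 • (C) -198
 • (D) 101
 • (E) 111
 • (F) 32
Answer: A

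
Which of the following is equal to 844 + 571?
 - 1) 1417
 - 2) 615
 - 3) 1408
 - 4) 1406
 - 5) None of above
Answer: 5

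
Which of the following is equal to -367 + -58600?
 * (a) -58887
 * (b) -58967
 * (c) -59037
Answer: b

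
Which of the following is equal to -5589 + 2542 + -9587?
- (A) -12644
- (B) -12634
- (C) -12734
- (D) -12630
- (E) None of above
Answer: B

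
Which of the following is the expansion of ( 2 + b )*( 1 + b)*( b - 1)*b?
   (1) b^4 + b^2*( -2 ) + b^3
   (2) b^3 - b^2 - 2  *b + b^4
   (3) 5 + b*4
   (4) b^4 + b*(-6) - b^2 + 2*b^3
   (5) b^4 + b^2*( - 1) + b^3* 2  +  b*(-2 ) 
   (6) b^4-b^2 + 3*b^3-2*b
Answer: 5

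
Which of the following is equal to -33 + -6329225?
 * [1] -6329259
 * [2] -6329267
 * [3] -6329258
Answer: 3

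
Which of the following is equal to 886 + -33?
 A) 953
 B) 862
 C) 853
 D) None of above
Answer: C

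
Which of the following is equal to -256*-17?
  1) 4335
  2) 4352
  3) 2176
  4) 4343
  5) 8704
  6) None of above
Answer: 2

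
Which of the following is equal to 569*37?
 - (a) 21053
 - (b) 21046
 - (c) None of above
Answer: a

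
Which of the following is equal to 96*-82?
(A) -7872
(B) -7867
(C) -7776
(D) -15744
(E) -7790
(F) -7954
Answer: A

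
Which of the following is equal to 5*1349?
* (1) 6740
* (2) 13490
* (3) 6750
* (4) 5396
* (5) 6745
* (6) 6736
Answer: 5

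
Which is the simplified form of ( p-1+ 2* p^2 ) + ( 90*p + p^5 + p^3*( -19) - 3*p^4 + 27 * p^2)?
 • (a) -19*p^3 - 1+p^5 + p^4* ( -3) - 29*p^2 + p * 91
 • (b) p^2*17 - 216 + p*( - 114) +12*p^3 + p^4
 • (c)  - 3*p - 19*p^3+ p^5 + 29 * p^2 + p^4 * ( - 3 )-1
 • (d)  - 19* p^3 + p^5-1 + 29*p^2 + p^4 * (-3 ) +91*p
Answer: d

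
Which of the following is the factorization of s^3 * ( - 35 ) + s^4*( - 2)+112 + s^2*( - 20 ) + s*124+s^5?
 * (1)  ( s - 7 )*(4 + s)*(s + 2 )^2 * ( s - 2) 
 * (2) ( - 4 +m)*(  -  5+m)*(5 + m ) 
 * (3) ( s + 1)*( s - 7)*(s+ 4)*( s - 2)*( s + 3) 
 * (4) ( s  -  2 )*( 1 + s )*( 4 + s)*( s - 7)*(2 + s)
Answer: 4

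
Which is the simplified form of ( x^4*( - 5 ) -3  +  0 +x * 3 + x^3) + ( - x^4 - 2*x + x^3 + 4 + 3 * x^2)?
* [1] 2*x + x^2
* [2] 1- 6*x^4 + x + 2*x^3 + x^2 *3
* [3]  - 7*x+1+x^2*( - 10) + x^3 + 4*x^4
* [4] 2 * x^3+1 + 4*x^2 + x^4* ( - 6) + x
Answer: 2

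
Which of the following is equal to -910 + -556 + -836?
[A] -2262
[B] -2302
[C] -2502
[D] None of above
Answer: B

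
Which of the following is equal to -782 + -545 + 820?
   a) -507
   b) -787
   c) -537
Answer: a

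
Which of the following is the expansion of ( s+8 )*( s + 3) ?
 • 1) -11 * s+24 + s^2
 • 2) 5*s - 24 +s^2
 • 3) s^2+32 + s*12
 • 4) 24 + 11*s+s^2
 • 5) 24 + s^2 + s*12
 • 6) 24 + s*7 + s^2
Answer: 4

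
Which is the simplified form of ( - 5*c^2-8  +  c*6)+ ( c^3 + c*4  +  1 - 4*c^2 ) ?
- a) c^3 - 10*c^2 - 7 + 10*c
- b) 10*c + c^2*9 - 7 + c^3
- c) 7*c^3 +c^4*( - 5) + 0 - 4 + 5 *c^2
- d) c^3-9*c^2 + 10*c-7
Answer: d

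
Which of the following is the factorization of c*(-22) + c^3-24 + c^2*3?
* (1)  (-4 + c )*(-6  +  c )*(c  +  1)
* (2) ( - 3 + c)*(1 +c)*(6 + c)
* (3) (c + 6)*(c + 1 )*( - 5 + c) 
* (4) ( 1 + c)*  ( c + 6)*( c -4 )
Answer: 4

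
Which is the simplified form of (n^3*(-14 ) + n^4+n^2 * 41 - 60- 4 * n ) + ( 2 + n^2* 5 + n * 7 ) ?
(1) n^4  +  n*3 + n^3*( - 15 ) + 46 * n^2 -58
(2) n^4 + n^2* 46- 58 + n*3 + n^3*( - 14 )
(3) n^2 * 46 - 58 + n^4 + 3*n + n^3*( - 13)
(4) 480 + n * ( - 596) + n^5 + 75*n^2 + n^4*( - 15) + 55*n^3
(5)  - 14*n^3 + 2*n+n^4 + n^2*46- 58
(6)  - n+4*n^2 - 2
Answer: 2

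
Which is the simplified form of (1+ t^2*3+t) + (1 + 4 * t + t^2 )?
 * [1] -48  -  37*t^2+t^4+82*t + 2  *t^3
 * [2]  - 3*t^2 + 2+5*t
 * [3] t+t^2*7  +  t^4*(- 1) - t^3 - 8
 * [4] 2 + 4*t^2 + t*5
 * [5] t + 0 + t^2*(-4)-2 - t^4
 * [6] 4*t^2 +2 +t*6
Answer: 4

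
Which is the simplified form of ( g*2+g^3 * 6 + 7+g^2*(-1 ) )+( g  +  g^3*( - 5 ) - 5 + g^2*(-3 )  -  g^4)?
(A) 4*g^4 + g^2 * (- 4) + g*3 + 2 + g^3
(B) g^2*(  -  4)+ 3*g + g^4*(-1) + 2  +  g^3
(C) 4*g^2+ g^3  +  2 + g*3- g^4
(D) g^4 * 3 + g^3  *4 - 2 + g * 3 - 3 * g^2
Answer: B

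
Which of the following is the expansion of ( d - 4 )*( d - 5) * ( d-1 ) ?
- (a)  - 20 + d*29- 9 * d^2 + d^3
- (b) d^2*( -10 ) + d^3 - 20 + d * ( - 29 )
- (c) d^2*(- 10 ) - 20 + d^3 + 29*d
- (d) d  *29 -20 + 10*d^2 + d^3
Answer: c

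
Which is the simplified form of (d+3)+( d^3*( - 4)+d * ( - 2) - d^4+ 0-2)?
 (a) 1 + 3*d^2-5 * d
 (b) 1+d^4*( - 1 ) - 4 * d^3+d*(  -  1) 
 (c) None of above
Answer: b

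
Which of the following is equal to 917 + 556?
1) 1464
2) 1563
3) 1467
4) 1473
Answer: 4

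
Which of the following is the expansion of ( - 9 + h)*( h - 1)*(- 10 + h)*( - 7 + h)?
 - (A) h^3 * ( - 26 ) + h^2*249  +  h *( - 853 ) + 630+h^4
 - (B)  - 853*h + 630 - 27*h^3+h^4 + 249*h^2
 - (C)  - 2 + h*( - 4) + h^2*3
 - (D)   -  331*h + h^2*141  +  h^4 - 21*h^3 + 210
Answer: B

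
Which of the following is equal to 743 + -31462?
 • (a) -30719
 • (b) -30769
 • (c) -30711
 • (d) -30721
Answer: a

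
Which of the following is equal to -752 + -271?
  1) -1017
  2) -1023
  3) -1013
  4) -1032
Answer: 2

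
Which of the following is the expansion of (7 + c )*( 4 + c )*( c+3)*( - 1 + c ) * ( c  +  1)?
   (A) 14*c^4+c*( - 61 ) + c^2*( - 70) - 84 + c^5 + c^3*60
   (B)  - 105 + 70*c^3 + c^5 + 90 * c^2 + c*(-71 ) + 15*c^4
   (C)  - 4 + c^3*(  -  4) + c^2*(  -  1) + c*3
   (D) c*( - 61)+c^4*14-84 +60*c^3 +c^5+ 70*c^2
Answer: D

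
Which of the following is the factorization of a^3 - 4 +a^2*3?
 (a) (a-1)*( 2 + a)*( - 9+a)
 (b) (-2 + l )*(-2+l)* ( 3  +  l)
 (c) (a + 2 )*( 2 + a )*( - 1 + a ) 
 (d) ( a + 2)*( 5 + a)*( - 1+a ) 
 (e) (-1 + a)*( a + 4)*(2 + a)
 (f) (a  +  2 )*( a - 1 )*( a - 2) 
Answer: c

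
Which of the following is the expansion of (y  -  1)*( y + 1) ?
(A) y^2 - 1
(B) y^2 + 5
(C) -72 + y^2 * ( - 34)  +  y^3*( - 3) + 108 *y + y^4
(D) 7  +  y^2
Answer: A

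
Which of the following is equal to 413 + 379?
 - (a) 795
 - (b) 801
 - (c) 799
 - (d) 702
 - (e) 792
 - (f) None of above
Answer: e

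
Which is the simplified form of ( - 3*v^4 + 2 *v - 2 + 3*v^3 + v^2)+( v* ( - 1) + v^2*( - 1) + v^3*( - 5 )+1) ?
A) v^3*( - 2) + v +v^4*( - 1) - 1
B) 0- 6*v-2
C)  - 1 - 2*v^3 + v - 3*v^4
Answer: C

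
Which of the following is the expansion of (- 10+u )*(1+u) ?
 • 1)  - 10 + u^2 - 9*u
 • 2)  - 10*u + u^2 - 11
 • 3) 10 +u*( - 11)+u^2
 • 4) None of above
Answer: 1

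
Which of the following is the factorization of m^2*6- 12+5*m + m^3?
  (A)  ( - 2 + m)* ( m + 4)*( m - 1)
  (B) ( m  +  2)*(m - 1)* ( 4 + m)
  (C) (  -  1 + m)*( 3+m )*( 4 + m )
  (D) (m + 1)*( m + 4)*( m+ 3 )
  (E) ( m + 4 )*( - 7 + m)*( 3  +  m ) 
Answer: C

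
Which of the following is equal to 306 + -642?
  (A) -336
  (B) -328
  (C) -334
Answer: A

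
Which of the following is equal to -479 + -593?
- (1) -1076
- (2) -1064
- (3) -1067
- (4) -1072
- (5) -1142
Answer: 4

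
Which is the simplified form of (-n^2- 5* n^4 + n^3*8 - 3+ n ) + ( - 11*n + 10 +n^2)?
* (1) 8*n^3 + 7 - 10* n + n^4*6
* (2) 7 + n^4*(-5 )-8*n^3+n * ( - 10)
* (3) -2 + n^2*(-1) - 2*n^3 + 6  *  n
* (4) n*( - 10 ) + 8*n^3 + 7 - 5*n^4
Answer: 4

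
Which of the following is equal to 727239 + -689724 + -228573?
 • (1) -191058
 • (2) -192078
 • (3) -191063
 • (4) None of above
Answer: 1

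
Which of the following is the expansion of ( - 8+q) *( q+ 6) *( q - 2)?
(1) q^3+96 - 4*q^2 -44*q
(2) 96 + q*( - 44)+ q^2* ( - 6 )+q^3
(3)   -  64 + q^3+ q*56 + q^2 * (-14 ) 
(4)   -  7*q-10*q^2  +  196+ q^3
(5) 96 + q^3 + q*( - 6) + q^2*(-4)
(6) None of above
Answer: 1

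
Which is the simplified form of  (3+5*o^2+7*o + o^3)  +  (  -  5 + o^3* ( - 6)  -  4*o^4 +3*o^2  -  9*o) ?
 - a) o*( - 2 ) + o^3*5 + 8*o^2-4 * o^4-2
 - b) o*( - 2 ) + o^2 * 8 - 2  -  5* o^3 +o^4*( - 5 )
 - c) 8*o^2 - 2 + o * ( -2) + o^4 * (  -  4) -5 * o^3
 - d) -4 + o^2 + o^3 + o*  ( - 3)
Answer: c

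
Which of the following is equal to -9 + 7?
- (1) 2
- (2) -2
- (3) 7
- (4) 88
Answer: 2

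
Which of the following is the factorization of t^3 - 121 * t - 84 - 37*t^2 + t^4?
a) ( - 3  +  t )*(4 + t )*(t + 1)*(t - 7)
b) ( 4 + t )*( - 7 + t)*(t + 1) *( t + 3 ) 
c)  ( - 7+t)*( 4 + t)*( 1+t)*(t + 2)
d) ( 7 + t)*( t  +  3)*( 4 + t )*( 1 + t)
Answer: b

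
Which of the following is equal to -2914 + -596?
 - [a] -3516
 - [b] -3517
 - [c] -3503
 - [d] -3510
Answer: d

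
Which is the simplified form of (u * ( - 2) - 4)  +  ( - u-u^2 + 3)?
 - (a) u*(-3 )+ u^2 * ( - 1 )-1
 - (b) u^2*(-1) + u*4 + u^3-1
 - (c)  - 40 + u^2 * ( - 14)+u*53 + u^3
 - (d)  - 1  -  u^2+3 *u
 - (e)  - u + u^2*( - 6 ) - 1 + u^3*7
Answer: a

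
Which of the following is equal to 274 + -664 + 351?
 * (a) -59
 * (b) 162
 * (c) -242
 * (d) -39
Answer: d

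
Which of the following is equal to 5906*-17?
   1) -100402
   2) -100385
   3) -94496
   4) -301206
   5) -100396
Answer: 1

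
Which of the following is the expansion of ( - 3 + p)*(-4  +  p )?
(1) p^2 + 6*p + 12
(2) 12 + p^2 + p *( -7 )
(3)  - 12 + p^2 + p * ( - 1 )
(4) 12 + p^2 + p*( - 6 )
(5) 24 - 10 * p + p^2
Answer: 2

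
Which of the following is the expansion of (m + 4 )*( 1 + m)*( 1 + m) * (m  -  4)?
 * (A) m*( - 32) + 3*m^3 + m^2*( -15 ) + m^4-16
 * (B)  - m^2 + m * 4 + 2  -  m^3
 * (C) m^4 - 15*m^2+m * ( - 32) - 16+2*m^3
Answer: C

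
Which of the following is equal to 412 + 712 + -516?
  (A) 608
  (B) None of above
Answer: A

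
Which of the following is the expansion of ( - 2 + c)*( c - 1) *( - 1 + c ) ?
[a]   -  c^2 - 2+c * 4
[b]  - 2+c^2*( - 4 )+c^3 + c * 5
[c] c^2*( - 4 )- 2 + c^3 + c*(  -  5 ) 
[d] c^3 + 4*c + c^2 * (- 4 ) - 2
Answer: b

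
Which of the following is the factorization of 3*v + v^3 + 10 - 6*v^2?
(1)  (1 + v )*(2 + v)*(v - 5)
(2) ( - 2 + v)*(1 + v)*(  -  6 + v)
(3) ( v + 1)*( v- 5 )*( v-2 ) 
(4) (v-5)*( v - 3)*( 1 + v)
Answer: 3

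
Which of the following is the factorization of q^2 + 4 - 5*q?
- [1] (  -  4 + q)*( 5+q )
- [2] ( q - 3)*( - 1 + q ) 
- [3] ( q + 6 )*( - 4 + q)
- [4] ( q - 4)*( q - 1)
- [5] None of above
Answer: 4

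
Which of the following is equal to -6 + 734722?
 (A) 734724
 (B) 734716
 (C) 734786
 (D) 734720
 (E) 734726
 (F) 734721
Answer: B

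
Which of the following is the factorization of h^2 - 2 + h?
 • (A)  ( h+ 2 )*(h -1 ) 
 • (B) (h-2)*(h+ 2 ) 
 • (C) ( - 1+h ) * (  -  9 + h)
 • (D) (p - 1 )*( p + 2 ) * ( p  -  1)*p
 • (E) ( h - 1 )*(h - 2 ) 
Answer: A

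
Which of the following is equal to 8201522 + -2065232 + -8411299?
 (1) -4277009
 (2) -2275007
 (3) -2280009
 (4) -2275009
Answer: 4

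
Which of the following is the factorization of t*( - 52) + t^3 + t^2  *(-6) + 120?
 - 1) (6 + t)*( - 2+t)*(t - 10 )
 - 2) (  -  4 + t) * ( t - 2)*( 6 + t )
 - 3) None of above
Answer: 1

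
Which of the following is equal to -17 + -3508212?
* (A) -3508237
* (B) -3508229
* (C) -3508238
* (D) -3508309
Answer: B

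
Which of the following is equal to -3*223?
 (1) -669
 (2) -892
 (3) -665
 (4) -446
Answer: 1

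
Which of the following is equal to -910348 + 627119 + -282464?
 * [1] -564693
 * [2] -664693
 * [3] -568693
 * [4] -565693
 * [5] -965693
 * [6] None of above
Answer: 4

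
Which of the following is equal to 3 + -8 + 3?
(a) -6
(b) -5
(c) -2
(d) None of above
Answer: c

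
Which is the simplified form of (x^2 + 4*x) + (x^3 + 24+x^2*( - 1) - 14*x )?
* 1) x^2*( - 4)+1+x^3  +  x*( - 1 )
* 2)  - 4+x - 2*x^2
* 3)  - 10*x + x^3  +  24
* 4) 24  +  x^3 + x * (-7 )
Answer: 3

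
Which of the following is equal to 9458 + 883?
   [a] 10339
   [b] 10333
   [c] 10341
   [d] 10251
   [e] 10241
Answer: c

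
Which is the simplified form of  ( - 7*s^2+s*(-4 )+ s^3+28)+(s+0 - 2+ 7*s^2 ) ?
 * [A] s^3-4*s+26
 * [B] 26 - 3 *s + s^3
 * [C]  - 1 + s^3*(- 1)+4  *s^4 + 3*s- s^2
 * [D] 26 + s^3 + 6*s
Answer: B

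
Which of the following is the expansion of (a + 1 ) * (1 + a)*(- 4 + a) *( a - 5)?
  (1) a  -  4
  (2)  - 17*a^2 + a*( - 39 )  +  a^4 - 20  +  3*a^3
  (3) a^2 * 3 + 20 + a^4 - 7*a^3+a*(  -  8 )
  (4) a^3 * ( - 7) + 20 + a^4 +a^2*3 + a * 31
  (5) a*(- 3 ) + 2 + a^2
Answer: 4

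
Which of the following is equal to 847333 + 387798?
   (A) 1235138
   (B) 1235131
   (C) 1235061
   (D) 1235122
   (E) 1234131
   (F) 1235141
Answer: B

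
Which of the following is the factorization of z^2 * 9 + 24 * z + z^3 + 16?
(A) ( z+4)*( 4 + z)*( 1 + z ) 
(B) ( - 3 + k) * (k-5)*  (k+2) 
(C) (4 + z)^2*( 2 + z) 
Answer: A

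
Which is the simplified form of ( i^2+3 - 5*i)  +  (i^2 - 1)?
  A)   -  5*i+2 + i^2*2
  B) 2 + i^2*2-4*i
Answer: A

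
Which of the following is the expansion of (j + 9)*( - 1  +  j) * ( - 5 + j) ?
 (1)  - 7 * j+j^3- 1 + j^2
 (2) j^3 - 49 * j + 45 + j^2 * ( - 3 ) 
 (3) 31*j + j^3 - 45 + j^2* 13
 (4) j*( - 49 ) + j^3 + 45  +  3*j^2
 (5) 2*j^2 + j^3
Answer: 4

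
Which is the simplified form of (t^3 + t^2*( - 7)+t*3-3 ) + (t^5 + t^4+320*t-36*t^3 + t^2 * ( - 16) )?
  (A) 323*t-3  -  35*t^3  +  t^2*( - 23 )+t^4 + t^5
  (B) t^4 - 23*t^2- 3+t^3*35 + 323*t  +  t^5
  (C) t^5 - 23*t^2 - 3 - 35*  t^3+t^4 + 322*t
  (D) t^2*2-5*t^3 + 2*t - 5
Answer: A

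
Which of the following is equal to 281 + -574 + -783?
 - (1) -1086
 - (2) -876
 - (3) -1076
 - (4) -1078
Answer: 3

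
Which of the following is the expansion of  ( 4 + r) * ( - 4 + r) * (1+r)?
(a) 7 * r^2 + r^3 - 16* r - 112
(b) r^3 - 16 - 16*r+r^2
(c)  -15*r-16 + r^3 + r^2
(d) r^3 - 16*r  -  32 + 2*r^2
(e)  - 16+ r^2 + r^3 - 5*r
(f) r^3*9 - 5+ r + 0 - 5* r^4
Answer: b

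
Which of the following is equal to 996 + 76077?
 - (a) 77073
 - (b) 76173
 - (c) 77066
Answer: a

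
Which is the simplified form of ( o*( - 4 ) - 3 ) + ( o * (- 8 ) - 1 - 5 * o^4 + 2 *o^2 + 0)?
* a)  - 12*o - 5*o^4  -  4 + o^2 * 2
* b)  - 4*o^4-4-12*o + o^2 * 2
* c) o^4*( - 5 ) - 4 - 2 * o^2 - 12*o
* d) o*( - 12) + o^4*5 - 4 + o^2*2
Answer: a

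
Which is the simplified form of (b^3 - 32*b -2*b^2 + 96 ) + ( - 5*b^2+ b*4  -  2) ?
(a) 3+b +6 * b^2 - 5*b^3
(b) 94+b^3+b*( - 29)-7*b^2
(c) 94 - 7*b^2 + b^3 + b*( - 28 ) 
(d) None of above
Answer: c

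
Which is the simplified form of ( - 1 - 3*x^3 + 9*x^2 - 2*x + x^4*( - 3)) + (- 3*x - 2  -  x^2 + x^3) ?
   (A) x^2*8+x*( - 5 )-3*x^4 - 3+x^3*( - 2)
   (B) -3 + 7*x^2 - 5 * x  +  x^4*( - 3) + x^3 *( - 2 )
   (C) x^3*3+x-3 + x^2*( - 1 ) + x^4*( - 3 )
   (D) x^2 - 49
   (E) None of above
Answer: A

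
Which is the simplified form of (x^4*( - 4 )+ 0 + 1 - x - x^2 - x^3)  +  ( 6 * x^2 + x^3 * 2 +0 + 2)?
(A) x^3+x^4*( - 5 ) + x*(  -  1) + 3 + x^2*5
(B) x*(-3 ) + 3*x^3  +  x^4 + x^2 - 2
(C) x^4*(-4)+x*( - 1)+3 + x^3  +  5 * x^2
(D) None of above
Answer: C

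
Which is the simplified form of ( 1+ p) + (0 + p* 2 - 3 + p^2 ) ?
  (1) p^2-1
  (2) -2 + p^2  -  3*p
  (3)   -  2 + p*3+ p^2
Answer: 3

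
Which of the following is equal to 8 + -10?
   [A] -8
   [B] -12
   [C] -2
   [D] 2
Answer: C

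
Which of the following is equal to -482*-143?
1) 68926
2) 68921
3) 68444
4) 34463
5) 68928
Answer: 1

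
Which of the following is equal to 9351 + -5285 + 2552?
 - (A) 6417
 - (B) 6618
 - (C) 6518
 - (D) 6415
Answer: B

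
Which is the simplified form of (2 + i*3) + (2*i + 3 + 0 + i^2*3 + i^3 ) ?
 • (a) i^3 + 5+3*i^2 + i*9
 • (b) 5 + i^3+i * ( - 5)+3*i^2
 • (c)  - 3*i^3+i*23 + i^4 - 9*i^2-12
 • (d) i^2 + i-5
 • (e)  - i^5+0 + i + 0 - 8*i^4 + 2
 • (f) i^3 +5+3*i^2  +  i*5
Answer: f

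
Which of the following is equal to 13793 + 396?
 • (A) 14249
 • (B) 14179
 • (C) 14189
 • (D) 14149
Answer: C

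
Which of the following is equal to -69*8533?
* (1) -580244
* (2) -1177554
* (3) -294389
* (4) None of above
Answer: 4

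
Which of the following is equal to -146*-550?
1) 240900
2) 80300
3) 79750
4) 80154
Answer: 2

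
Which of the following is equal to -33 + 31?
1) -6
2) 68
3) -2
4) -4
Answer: 3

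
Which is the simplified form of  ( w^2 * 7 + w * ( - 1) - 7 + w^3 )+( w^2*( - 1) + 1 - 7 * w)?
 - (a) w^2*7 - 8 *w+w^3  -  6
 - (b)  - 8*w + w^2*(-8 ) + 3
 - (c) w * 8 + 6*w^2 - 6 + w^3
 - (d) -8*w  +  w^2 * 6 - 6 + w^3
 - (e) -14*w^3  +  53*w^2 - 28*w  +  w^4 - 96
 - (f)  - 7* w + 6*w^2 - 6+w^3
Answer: d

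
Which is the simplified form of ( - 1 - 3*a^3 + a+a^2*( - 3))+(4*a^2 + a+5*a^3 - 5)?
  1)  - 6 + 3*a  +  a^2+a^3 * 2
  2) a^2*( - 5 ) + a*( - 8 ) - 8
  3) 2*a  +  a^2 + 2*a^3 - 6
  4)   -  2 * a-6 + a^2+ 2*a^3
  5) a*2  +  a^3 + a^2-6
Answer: 3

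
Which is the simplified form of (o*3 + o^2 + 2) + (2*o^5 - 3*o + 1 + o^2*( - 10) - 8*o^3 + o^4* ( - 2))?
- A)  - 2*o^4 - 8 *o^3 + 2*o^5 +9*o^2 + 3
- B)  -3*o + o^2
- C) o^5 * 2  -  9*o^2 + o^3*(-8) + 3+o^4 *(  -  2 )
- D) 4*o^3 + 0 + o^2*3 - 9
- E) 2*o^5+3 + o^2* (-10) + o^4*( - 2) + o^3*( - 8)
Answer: C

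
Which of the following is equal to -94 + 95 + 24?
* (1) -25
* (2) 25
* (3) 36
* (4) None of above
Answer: 2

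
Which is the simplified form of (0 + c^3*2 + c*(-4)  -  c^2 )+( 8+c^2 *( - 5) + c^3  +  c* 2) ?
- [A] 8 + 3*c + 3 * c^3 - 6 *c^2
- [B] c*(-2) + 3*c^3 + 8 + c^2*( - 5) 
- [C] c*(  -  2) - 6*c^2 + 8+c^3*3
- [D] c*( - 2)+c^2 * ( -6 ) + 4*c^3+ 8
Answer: C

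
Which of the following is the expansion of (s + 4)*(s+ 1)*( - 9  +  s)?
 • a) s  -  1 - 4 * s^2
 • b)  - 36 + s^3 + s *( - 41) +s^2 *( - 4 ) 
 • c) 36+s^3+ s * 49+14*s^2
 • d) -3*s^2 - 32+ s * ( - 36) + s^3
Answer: b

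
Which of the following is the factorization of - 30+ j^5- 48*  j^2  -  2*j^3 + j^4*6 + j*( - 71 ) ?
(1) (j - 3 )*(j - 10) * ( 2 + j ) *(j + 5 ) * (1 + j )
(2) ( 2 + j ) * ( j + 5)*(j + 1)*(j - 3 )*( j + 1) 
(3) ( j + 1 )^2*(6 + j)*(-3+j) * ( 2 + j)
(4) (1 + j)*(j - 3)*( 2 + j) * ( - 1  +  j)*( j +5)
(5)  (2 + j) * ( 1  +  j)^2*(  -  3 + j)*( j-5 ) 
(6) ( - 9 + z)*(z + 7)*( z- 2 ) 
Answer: 2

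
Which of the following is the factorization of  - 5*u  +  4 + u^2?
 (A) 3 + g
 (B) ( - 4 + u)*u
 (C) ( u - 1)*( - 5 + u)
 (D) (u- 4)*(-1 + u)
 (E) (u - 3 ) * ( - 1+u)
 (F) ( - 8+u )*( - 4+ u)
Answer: D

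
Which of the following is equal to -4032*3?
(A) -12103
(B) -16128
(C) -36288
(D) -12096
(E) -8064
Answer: D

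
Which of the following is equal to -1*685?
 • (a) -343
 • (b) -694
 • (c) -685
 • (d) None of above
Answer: c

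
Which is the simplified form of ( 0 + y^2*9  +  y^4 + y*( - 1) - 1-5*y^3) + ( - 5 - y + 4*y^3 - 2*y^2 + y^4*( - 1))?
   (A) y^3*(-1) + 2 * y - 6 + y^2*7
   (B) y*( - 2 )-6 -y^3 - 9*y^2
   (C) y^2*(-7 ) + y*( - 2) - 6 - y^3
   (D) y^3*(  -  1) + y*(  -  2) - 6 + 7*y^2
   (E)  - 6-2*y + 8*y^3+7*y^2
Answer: D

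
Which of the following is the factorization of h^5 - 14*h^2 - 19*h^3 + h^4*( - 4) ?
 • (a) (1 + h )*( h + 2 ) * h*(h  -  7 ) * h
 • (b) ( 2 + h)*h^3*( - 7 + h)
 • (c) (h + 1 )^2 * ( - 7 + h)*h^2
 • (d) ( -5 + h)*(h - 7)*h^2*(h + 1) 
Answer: a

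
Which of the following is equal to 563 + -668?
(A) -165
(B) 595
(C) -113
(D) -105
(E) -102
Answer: D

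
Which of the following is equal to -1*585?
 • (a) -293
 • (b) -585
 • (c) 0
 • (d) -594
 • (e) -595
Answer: b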